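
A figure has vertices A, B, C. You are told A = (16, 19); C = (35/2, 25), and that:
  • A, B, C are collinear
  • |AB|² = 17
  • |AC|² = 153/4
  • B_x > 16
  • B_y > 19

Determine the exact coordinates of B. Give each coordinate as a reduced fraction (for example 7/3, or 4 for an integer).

1. B_x = 17  [[A, B, C are collinear ⇒ 6x-3/2y-135/2=0] ∩ [|B−(16, 19)|²=17]]
2. B_y = 23  [[A, B, C are collinear ⇒ 6x-3/2y-135/2=0] ∩ [|B−(16, 19)|²=17]]
   so B = (17, 23)

B = (17, 23)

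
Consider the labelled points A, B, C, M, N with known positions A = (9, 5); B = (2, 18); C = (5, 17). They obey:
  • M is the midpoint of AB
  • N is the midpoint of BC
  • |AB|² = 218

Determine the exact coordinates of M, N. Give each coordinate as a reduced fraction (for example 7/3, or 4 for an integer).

M = (11/2, 23/2)
N = (7/2, 35/2)

1. M_x = 11/2  [2·M = A+B = (9, 5)+(2, 18)]
2. M_y = 23/2  [2·M = A+B = (9, 5)+(2, 18)]
   so M = (11/2, 23/2)
3. N_x = 7/2  [2·N = B+C = (2, 18)+(5, 17)]
4. N_y = 35/2  [2·N = B+C = (2, 18)+(5, 17)]
   so N = (7/2, 35/2)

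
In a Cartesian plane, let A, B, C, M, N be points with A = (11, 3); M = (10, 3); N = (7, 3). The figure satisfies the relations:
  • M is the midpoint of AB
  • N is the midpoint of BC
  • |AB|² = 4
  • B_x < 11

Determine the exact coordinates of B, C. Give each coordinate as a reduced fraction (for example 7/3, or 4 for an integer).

B = (9, 3)
C = (5, 3)

1. B_x = 9  [B = 2·M−A = 2·(10, 3)−(11, 3)]
2. B_y = 3  [B = 2·M−A = 2·(10, 3)−(11, 3)]
   so B = (9, 3)
3. C_x = 5  [C = 2·N−B = 2·(7, 3)−(9, 3)]
4. C_y = 3  [C = 2·N−B = 2·(7, 3)−(9, 3)]
   so C = (5, 3)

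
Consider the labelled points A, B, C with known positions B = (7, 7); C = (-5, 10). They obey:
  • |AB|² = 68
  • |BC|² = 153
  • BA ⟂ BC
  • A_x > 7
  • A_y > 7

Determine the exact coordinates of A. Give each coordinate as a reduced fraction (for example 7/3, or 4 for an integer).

1. A_x = 9  [[BA ⟂ BC ⇒ -12x+3y+63=0] ∩ [|A−(7, 7)|²=68]]
2. A_y = 15  [[BA ⟂ BC ⇒ -12x+3y+63=0] ∩ [|A−(7, 7)|²=68]]
   so A = (9, 15)

A = (9, 15)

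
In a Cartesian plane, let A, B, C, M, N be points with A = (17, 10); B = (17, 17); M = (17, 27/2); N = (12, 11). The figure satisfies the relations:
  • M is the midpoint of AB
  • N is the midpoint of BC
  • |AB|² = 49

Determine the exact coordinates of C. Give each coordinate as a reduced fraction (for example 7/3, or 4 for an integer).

1. C_x = 7  [C = 2·N−B = 2·(12, 11)−(17, 17)]
2. C_y = 5  [C = 2·N−B = 2·(12, 11)−(17, 17)]
   so C = (7, 5)

C = (7, 5)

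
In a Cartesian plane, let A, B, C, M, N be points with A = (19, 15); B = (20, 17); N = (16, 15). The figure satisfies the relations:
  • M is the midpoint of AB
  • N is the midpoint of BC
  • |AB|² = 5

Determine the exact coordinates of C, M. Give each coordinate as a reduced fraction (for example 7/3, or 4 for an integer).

C = (12, 13)
M = (39/2, 16)

1. M_x = 39/2  [2·M = A+B = (19, 15)+(20, 17)]
2. M_y = 16  [2·M = A+B = (19, 15)+(20, 17)]
   so M = (39/2, 16)
3. C_x = 12  [C = 2·N−B = 2·(16, 15)−(20, 17)]
4. C_y = 13  [C = 2·N−B = 2·(16, 15)−(20, 17)]
   so C = (12, 13)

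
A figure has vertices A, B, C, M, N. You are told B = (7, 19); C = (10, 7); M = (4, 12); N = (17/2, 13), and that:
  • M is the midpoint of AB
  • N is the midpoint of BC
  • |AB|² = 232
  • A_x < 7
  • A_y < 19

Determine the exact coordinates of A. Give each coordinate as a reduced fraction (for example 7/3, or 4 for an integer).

A = (1, 5)

1. A_x = 1  [A = 2·M−B = 2·(4, 12)−(7, 19)]
2. A_y = 5  [A = 2·M−B = 2·(4, 12)−(7, 19)]
   so A = (1, 5)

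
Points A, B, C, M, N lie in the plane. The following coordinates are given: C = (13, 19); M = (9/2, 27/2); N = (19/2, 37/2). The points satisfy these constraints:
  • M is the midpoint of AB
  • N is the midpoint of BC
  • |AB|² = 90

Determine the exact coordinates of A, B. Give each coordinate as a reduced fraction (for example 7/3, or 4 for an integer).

A = (3, 9)
B = (6, 18)

1. B_x = 6  [B = 2·N−C = 2·(19/2, 37/2)−(13, 19)]
2. B_y = 18  [B = 2·N−C = 2·(19/2, 37/2)−(13, 19)]
   so B = (6, 18)
3. A_x = 3  [A = 2·M−B = 2·(9/2, 27/2)−(6, 18)]
4. A_y = 9  [A = 2·M−B = 2·(9/2, 27/2)−(6, 18)]
   so A = (3, 9)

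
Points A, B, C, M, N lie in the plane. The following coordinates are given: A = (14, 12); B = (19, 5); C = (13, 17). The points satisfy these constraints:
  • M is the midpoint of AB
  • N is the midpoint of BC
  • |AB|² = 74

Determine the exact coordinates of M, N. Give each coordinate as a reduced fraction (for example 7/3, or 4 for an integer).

M = (33/2, 17/2)
N = (16, 11)

1. M_x = 33/2  [2·M = A+B = (14, 12)+(19, 5)]
2. M_y = 17/2  [2·M = A+B = (14, 12)+(19, 5)]
   so M = (33/2, 17/2)
3. N_x = 16  [2·N = B+C = (19, 5)+(13, 17)]
4. N_y = 11  [2·N = B+C = (19, 5)+(13, 17)]
   so N = (16, 11)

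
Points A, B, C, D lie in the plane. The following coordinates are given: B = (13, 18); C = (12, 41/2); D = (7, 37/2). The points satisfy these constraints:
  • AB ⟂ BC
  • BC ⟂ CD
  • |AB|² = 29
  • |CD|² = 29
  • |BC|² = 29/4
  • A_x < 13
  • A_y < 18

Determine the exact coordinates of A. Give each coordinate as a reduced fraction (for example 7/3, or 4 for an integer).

1. A_x = 8  [[AB ⟂ BC ⇒ 1x-5/2y+32=0] ∩ [|A−(13, 18)|²=29]]
2. A_y = 16  [[AB ⟂ BC ⇒ 1x-5/2y+32=0] ∩ [|A−(13, 18)|²=29]]
   so A = (8, 16)

A = (8, 16)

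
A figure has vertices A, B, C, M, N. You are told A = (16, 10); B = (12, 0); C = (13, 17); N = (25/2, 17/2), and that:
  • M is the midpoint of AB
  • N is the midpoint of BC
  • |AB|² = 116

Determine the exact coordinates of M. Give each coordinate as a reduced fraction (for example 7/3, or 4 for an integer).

M = (14, 5)

1. M_x = 14  [2·M = A+B = (16, 10)+(12, 0)]
2. M_y = 5  [2·M = A+B = (16, 10)+(12, 0)]
   so M = (14, 5)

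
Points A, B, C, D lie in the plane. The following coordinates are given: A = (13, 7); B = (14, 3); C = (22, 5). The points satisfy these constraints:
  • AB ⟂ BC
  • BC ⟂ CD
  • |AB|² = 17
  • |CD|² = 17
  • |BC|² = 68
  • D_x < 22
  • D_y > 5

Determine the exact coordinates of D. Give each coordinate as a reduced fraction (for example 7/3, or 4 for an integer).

D = (21, 9)

1. D_x = 21  [[BC ⟂ CD ⇒ 8x+2y-186=0] ∩ [|D−(22, 5)|²=17]]
2. D_y = 9  [[BC ⟂ CD ⇒ 8x+2y-186=0] ∩ [|D−(22, 5)|²=17]]
   so D = (21, 9)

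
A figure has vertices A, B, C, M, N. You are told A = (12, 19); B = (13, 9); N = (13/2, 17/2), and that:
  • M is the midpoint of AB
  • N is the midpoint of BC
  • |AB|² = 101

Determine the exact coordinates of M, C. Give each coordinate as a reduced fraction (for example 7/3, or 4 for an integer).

M = (25/2, 14)
C = (0, 8)

1. M_x = 25/2  [2·M = A+B = (12, 19)+(13, 9)]
2. M_y = 14  [2·M = A+B = (12, 19)+(13, 9)]
   so M = (25/2, 14)
3. C_x = 0  [C = 2·N−B = 2·(13/2, 17/2)−(13, 9)]
4. C_y = 8  [C = 2·N−B = 2·(13/2, 17/2)−(13, 9)]
   so C = (0, 8)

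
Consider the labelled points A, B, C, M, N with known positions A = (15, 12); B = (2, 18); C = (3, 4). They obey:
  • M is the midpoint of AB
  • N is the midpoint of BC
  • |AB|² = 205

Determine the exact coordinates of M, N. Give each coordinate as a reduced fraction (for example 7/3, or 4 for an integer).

M = (17/2, 15)
N = (5/2, 11)

1. M_x = 17/2  [2·M = A+B = (15, 12)+(2, 18)]
2. M_y = 15  [2·M = A+B = (15, 12)+(2, 18)]
   so M = (17/2, 15)
3. N_x = 5/2  [2·N = B+C = (2, 18)+(3, 4)]
4. N_y = 11  [2·N = B+C = (2, 18)+(3, 4)]
   so N = (5/2, 11)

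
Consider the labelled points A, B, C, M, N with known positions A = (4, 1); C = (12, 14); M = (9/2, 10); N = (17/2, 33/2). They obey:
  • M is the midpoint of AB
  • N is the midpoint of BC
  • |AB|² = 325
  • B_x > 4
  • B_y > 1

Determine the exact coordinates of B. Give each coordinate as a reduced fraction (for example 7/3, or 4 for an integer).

1. B_x = 5  [B = 2·M−A = 2·(9/2, 10)−(4, 1)]
2. B_y = 19  [B = 2·M−A = 2·(9/2, 10)−(4, 1)]
   so B = (5, 19)

B = (5, 19)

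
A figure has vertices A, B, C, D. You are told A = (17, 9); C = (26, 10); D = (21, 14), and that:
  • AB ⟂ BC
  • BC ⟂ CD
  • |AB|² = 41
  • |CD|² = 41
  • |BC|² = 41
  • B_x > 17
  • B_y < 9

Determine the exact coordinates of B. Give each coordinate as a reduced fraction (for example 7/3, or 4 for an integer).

B = (22, 5)

1. B_x = 22  [[BC ⟂ CD ⇒ 5x-4y-90=0] ∩ [|B−(17, 9)|²=41]]
2. B_y = 5  [[BC ⟂ CD ⇒ 5x-4y-90=0] ∩ [|B−(17, 9)|²=41]]
   so B = (22, 5)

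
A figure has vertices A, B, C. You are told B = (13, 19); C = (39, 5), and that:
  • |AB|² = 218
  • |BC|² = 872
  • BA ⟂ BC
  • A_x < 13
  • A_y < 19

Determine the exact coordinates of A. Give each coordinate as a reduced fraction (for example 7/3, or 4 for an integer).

1. A_x = 6  [[BA ⟂ BC ⇒ 26x-14y-72=0] ∩ [|A−(13, 19)|²=218]]
2. A_y = 6  [[BA ⟂ BC ⇒ 26x-14y-72=0] ∩ [|A−(13, 19)|²=218]]
   so A = (6, 6)

A = (6, 6)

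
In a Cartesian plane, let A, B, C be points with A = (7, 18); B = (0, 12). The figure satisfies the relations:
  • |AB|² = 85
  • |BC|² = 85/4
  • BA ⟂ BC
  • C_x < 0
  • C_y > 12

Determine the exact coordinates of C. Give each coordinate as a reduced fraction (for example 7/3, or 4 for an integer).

1. C_x = -3  [[BA ⟂ BC ⇒ 7x+6y-72=0] ∩ [|C−(0, 12)|²=85/4]]
2. C_y = 31/2  [[BA ⟂ BC ⇒ 7x+6y-72=0] ∩ [|C−(0, 12)|²=85/4]]
   so C = (-3, 31/2)

C = (-3, 31/2)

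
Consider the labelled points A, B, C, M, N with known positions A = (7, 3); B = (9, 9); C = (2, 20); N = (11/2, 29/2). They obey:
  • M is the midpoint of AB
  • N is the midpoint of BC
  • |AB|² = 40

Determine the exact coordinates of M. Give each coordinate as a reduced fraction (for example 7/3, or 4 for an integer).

M = (8, 6)

1. M_x = 8  [2·M = A+B = (7, 3)+(9, 9)]
2. M_y = 6  [2·M = A+B = (7, 3)+(9, 9)]
   so M = (8, 6)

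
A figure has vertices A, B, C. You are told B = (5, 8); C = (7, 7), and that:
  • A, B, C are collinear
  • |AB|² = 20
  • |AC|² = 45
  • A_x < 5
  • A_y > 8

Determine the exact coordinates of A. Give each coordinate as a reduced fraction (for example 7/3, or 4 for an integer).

A = (1, 10)

1. A_x = 1  [[A, B, C are collinear ⇒ 1x+2y-21=0] ∩ [|A−(5, 8)|²=20]]
2. A_y = 10  [[A, B, C are collinear ⇒ 1x+2y-21=0] ∩ [|A−(5, 8)|²=20]]
   so A = (1, 10)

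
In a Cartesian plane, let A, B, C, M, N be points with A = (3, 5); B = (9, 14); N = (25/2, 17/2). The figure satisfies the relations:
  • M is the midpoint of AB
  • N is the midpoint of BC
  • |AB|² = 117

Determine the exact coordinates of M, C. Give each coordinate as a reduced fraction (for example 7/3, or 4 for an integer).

M = (6, 19/2)
C = (16, 3)

1. M_x = 6  [2·M = A+B = (3, 5)+(9, 14)]
2. M_y = 19/2  [2·M = A+B = (3, 5)+(9, 14)]
   so M = (6, 19/2)
3. C_x = 16  [C = 2·N−B = 2·(25/2, 17/2)−(9, 14)]
4. C_y = 3  [C = 2·N−B = 2·(25/2, 17/2)−(9, 14)]
   so C = (16, 3)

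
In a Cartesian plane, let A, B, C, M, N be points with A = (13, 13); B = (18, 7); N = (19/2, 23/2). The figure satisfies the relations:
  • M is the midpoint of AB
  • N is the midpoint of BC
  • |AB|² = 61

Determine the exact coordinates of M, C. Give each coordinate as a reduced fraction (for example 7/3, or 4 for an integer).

1. M_x = 31/2  [2·M = A+B = (13, 13)+(18, 7)]
2. M_y = 10  [2·M = A+B = (13, 13)+(18, 7)]
   so M = (31/2, 10)
3. C_x = 1  [C = 2·N−B = 2·(19/2, 23/2)−(18, 7)]
4. C_y = 16  [C = 2·N−B = 2·(19/2, 23/2)−(18, 7)]
   so C = (1, 16)

M = (31/2, 10)
C = (1, 16)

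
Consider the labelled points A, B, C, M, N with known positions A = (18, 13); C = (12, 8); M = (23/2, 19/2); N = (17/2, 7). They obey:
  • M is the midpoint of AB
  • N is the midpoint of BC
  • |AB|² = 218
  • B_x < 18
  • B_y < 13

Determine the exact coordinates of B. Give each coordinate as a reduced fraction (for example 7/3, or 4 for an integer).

B = (5, 6)

1. B_x = 5  [B = 2·M−A = 2·(23/2, 19/2)−(18, 13)]
2. B_y = 6  [B = 2·M−A = 2·(23/2, 19/2)−(18, 13)]
   so B = (5, 6)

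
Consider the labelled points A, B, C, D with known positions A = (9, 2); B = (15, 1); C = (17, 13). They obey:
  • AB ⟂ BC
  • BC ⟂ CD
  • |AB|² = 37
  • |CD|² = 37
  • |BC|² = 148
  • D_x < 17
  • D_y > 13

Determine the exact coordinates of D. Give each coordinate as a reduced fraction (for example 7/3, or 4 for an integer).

D = (11, 14)

1. D_x = 11  [[BC ⟂ CD ⇒ 2x+12y-190=0] ∩ [|D−(17, 13)|²=37]]
2. D_y = 14  [[BC ⟂ CD ⇒ 2x+12y-190=0] ∩ [|D−(17, 13)|²=37]]
   so D = (11, 14)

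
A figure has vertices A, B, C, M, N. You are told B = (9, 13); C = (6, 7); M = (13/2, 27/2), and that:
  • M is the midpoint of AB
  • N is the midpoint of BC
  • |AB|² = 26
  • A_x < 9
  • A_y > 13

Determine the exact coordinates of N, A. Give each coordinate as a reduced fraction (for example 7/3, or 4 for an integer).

1. A_x = 4  [A = 2·M−B = 2·(13/2, 27/2)−(9, 13)]
2. A_y = 14  [A = 2·M−B = 2·(13/2, 27/2)−(9, 13)]
   so A = (4, 14)
3. N_x = 15/2  [2·N = B+C = (9, 13)+(6, 7)]
4. N_y = 10  [2·N = B+C = (9, 13)+(6, 7)]
   so N = (15/2, 10)

N = (15/2, 10)
A = (4, 14)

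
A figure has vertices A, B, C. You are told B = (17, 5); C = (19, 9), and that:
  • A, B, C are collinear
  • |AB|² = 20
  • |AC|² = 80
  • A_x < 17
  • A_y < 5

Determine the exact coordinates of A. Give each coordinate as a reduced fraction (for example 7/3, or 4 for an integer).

A = (15, 1)

1. A_x = 15  [[A, B, C are collinear ⇒ -4x+2y+58=0] ∩ [|A−(17, 5)|²=20]]
2. A_y = 1  [[A, B, C are collinear ⇒ -4x+2y+58=0] ∩ [|A−(17, 5)|²=20]]
   so A = (15, 1)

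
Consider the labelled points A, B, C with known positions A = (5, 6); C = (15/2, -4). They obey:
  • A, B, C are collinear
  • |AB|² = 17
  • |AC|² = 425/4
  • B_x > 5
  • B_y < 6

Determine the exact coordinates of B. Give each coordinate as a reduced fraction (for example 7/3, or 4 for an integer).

B = (6, 2)

1. B_x = 6  [[A, B, C are collinear ⇒ -10x-5/2y+65=0] ∩ [|B−(5, 6)|²=17]]
2. B_y = 2  [[A, B, C are collinear ⇒ -10x-5/2y+65=0] ∩ [|B−(5, 6)|²=17]]
   so B = (6, 2)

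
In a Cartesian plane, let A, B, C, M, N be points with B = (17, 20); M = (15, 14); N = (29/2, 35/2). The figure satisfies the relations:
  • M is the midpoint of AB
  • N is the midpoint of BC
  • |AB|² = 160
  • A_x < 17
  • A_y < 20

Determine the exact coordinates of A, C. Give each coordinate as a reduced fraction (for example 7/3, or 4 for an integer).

A = (13, 8)
C = (12, 15)

1. A_x = 13  [A = 2·M−B = 2·(15, 14)−(17, 20)]
2. A_y = 8  [A = 2·M−B = 2·(15, 14)−(17, 20)]
   so A = (13, 8)
3. C_x = 12  [C = 2·N−B = 2·(29/2, 35/2)−(17, 20)]
4. C_y = 15  [C = 2·N−B = 2·(29/2, 35/2)−(17, 20)]
   so C = (12, 15)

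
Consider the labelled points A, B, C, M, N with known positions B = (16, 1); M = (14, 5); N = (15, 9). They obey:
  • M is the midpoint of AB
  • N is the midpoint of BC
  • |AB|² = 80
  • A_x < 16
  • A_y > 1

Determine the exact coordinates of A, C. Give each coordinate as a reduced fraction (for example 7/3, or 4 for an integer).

1. A_x = 12  [A = 2·M−B = 2·(14, 5)−(16, 1)]
2. A_y = 9  [A = 2·M−B = 2·(14, 5)−(16, 1)]
   so A = (12, 9)
3. C_x = 14  [C = 2·N−B = 2·(15, 9)−(16, 1)]
4. C_y = 17  [C = 2·N−B = 2·(15, 9)−(16, 1)]
   so C = (14, 17)

A = (12, 9)
C = (14, 17)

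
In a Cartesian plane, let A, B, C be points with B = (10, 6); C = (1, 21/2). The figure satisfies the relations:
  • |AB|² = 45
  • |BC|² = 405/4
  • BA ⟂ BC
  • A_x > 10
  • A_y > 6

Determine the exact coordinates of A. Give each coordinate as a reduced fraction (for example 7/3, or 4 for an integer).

1. A_x = 13  [[BA ⟂ BC ⇒ -9x+9/2y+63=0] ∩ [|A−(10, 6)|²=45]]
2. A_y = 12  [[BA ⟂ BC ⇒ -9x+9/2y+63=0] ∩ [|A−(10, 6)|²=45]]
   so A = (13, 12)

A = (13, 12)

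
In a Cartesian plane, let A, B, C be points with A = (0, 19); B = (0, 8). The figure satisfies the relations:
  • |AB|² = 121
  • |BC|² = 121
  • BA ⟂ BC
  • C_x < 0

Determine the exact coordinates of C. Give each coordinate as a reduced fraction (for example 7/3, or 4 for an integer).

C = (-11, 8)

1. C_x = -11  [[BA ⟂ BC ⇒ 11y-88=0] ∩ [|C−(0, 8)|²=121]]
2. C_y = 8  [[BA ⟂ BC ⇒ 11y-88=0] ∩ [|C−(0, 8)|²=121]]
   so C = (-11, 8)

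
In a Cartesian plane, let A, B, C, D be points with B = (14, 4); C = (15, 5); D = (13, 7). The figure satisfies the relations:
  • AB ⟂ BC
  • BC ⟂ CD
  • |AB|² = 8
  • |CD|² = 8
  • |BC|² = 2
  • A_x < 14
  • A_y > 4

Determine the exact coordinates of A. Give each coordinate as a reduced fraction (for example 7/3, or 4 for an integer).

A = (12, 6)

1. A_x = 12  [[AB ⟂ BC ⇒ -1x-1y+18=0] ∩ [|A−(14, 4)|²=8]]
2. A_y = 6  [[AB ⟂ BC ⇒ -1x-1y+18=0] ∩ [|A−(14, 4)|²=8]]
   so A = (12, 6)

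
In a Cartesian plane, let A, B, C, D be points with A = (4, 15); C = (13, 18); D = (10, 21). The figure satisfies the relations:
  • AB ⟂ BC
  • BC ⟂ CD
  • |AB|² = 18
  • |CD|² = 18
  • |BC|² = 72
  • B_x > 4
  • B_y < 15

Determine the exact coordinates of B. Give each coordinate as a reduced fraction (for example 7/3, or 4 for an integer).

B = (7, 12)

1. B_x = 7  [[BC ⟂ CD ⇒ 3x-3y+15=0] ∩ [|B−(4, 15)|²=18]]
2. B_y = 12  [[BC ⟂ CD ⇒ 3x-3y+15=0] ∩ [|B−(4, 15)|²=18]]
   so B = (7, 12)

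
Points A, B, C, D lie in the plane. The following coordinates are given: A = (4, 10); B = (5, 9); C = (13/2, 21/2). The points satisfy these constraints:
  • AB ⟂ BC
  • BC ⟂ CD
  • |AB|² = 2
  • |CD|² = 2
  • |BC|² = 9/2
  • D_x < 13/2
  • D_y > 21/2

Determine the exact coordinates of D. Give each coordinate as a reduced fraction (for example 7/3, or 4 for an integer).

D = (11/2, 23/2)

1. D_x = 11/2  [[BC ⟂ CD ⇒ 3/2x+3/2y-51/2=0] ∩ [|D−(13/2, 21/2)|²=2]]
2. D_y = 23/2  [[BC ⟂ CD ⇒ 3/2x+3/2y-51/2=0] ∩ [|D−(13/2, 21/2)|²=2]]
   so D = (11/2, 23/2)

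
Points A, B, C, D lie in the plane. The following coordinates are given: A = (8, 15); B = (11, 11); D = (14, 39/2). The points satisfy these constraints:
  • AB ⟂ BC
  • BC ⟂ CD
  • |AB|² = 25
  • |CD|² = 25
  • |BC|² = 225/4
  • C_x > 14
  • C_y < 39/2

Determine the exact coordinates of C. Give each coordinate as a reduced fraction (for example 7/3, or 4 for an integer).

C = (17, 31/2)

1. C_x = 17  [[AB ⟂ BC ⇒ 3x-4y+11=0] ∩ [|C−(14, 39/2)|²=25]]
2. C_y = 31/2  [[AB ⟂ BC ⇒ 3x-4y+11=0] ∩ [|C−(14, 39/2)|²=25]]
   so C = (17, 31/2)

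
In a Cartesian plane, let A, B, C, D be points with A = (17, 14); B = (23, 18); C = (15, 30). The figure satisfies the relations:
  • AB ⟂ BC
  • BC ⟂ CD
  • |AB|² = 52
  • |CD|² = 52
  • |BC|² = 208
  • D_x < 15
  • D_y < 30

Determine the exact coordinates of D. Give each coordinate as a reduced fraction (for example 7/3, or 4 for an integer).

1. D_x = 9  [[BC ⟂ CD ⇒ -8x+12y-240=0] ∩ [|D−(15, 30)|²=52]]
2. D_y = 26  [[BC ⟂ CD ⇒ -8x+12y-240=0] ∩ [|D−(15, 30)|²=52]]
   so D = (9, 26)

D = (9, 26)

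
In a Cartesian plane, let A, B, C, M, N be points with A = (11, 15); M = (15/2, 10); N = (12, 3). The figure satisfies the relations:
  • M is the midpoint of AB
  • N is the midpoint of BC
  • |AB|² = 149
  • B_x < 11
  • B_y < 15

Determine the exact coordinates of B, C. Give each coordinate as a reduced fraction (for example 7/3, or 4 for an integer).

B = (4, 5)
C = (20, 1)

1. B_x = 4  [B = 2·M−A = 2·(15/2, 10)−(11, 15)]
2. B_y = 5  [B = 2·M−A = 2·(15/2, 10)−(11, 15)]
   so B = (4, 5)
3. C_x = 20  [C = 2·N−B = 2·(12, 3)−(4, 5)]
4. C_y = 1  [C = 2·N−B = 2·(12, 3)−(4, 5)]
   so C = (20, 1)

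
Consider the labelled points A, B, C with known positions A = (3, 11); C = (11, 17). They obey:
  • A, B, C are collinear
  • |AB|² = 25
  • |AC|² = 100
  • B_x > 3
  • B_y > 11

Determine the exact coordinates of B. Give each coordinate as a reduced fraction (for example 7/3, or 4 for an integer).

1. B_x = 7  [[A, B, C are collinear ⇒ 6x-8y+70=0] ∩ [|B−(3, 11)|²=25]]
2. B_y = 14  [[A, B, C are collinear ⇒ 6x-8y+70=0] ∩ [|B−(3, 11)|²=25]]
   so B = (7, 14)

B = (7, 14)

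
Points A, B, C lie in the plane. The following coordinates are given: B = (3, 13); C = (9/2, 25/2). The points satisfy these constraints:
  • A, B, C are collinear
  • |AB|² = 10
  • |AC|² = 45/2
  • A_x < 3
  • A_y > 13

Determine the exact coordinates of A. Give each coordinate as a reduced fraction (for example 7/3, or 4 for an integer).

1. A_x = 0  [[A, B, C are collinear ⇒ 1/2x+3/2y-21=0] ∩ [|A−(3, 13)|²=10]]
2. A_y = 14  [[A, B, C are collinear ⇒ 1/2x+3/2y-21=0] ∩ [|A−(3, 13)|²=10]]
   so A = (0, 14)

A = (0, 14)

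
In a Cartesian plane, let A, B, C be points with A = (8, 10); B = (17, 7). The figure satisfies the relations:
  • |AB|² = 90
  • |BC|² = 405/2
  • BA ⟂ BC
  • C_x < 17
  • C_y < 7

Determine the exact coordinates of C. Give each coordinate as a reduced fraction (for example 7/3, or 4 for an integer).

1. C_x = 25/2  [[BA ⟂ BC ⇒ -9x+3y+132=0] ∩ [|C−(17, 7)|²=405/2]]
2. C_y = -13/2  [[BA ⟂ BC ⇒ -9x+3y+132=0] ∩ [|C−(17, 7)|²=405/2]]
   so C = (25/2, -13/2)

C = (25/2, -13/2)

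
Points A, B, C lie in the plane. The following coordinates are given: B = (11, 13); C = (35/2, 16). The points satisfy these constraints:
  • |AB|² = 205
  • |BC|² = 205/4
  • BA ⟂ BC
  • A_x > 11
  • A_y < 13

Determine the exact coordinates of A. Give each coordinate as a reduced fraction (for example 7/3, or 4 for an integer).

1. A_x = 17  [[BA ⟂ BC ⇒ 13/2x+3y-221/2=0] ∩ [|A−(11, 13)|²=205]]
2. A_y = 0  [[BA ⟂ BC ⇒ 13/2x+3y-221/2=0] ∩ [|A−(11, 13)|²=205]]
   so A = (17, 0)

A = (17, 0)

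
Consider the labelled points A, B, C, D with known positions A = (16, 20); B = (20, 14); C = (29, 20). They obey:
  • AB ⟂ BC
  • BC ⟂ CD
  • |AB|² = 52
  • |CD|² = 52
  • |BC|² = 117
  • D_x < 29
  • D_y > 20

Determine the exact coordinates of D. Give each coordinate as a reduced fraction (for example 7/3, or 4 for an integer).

D = (25, 26)

1. D_x = 25  [[BC ⟂ CD ⇒ 9x+6y-381=0] ∩ [|D−(29, 20)|²=52]]
2. D_y = 26  [[BC ⟂ CD ⇒ 9x+6y-381=0] ∩ [|D−(29, 20)|²=52]]
   so D = (25, 26)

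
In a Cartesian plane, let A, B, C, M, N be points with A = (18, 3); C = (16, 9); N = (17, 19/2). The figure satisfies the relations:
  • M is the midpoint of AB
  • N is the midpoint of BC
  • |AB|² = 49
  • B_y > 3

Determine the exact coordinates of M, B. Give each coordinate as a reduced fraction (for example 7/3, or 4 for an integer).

M = (18, 13/2)
B = (18, 10)

1. B_x = 18  [B = 2·N−C = 2·(17, 19/2)−(16, 9)]
2. B_y = 10  [B = 2·N−C = 2·(17, 19/2)−(16, 9)]
   so B = (18, 10)
3. M_x = 18  [2·M = A+B = (18, 3)+(18, 10)]
4. M_y = 13/2  [2·M = A+B = (18, 3)+(18, 10)]
   so M = (18, 13/2)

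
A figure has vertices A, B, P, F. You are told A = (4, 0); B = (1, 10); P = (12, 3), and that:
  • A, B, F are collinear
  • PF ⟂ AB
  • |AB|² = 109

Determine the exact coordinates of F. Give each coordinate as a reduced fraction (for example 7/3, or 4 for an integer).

F = (418/109, 60/109)

1. F_x = 418/109  [[A, B, F are collinear ⇒ -10x-3y+40=0] ∩ [PF ⟂ AB ⇒ -3x+10y+6=0]]
2. F_y = 60/109  [[A, B, F are collinear ⇒ -10x-3y+40=0] ∩ [PF ⟂ AB ⇒ -3x+10y+6=0]]
   so F = (418/109, 60/109)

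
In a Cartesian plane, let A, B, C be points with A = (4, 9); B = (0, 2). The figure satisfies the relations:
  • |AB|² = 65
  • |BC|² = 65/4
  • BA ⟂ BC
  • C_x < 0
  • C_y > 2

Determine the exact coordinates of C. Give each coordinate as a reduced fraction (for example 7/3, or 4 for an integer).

1. C_x = -7/2  [[BA ⟂ BC ⇒ 4x+7y-14=0] ∩ [|C−(0, 2)|²=65/4]]
2. C_y = 4  [[BA ⟂ BC ⇒ 4x+7y-14=0] ∩ [|C−(0, 2)|²=65/4]]
   so C = (-7/2, 4)

C = (-7/2, 4)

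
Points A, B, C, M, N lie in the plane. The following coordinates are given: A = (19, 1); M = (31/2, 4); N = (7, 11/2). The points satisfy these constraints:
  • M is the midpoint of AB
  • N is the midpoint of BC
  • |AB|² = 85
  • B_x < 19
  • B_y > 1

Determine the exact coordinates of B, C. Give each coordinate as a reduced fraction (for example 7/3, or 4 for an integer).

1. B_x = 12  [B = 2·M−A = 2·(31/2, 4)−(19, 1)]
2. B_y = 7  [B = 2·M−A = 2·(31/2, 4)−(19, 1)]
   so B = (12, 7)
3. C_x = 2  [C = 2·N−B = 2·(7, 11/2)−(12, 7)]
4. C_y = 4  [C = 2·N−B = 2·(7, 11/2)−(12, 7)]
   so C = (2, 4)

B = (12, 7)
C = (2, 4)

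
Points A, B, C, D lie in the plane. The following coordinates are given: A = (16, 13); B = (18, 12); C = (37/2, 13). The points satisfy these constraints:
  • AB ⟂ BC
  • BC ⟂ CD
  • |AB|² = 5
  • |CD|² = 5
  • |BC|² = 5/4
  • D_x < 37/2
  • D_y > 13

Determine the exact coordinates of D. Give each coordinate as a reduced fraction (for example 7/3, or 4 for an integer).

D = (33/2, 14)

1. D_x = 33/2  [[BC ⟂ CD ⇒ 1/2x+1y-89/4=0] ∩ [|D−(37/2, 13)|²=5]]
2. D_y = 14  [[BC ⟂ CD ⇒ 1/2x+1y-89/4=0] ∩ [|D−(37/2, 13)|²=5]]
   so D = (33/2, 14)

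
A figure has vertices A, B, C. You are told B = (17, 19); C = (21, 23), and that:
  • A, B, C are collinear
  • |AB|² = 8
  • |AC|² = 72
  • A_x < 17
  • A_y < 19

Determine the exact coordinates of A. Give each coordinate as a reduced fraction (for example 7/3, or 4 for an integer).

1. A_x = 15  [[A, B, C are collinear ⇒ -4x+4y-8=0] ∩ [|A−(17, 19)|²=8]]
2. A_y = 17  [[A, B, C are collinear ⇒ -4x+4y-8=0] ∩ [|A−(17, 19)|²=8]]
   so A = (15, 17)

A = (15, 17)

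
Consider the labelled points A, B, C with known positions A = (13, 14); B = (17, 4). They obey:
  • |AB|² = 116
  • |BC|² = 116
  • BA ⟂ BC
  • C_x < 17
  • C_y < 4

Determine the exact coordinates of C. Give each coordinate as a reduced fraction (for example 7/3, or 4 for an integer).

C = (7, 0)

1. C_x = 7  [[BA ⟂ BC ⇒ -4x+10y+28=0] ∩ [|C−(17, 4)|²=116]]
2. C_y = 0  [[BA ⟂ BC ⇒ -4x+10y+28=0] ∩ [|C−(17, 4)|²=116]]
   so C = (7, 0)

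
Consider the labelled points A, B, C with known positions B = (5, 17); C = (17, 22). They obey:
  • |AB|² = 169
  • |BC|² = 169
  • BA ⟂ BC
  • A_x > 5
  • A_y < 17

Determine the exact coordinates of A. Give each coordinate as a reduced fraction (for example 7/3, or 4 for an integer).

1. A_x = 10  [[BA ⟂ BC ⇒ 12x+5y-145=0] ∩ [|A−(5, 17)|²=169]]
2. A_y = 5  [[BA ⟂ BC ⇒ 12x+5y-145=0] ∩ [|A−(5, 17)|²=169]]
   so A = (10, 5)

A = (10, 5)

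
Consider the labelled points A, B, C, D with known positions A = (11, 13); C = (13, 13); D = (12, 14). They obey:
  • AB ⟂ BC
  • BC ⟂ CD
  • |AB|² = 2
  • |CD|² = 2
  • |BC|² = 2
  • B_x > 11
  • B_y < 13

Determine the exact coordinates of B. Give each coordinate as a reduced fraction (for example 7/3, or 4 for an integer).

B = (12, 12)

1. B_x = 12  [[BC ⟂ CD ⇒ 1x-1y=0] ∩ [|B−(11, 13)|²=2]]
2. B_y = 12  [[BC ⟂ CD ⇒ 1x-1y=0] ∩ [|B−(11, 13)|²=2]]
   so B = (12, 12)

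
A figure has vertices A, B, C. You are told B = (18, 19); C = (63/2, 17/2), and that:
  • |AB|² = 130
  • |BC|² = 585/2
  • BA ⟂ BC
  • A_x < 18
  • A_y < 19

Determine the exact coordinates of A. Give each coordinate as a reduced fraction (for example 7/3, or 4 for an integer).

1. A_x = 11  [[BA ⟂ BC ⇒ 27/2x-21/2y-87/2=0] ∩ [|A−(18, 19)|²=130]]
2. A_y = 10  [[BA ⟂ BC ⇒ 27/2x-21/2y-87/2=0] ∩ [|A−(18, 19)|²=130]]
   so A = (11, 10)

A = (11, 10)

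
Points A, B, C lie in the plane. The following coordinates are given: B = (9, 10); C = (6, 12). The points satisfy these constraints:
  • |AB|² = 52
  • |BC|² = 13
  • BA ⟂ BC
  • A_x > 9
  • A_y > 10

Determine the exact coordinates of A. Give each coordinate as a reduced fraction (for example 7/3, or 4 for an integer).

A = (13, 16)

1. A_x = 13  [[BA ⟂ BC ⇒ -3x+2y+7=0] ∩ [|A−(9, 10)|²=52]]
2. A_y = 16  [[BA ⟂ BC ⇒ -3x+2y+7=0] ∩ [|A−(9, 10)|²=52]]
   so A = (13, 16)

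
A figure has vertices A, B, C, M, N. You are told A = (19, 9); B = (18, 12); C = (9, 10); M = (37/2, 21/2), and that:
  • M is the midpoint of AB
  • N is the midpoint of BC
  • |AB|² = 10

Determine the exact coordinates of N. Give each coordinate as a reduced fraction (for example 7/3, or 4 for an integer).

N = (27/2, 11)

1. N_x = 27/2  [2·N = B+C = (18, 12)+(9, 10)]
2. N_y = 11  [2·N = B+C = (18, 12)+(9, 10)]
   so N = (27/2, 11)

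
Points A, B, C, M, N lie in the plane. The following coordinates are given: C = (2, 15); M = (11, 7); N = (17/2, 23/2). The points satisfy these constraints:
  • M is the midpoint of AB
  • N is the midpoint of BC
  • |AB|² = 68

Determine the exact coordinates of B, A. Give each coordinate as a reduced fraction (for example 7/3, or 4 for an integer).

1. B_x = 15  [B = 2·N−C = 2·(17/2, 23/2)−(2, 15)]
2. B_y = 8  [B = 2·N−C = 2·(17/2, 23/2)−(2, 15)]
   so B = (15, 8)
3. A_x = 7  [A = 2·M−B = 2·(11, 7)−(15, 8)]
4. A_y = 6  [A = 2·M−B = 2·(11, 7)−(15, 8)]
   so A = (7, 6)

B = (15, 8)
A = (7, 6)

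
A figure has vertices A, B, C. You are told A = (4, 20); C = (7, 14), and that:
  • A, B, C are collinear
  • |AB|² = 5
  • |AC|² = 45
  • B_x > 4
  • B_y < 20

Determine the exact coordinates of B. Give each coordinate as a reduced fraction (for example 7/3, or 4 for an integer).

1. B_x = 5  [[A, B, C are collinear ⇒ -6x-3y+84=0] ∩ [|B−(4, 20)|²=5]]
2. B_y = 18  [[A, B, C are collinear ⇒ -6x-3y+84=0] ∩ [|B−(4, 20)|²=5]]
   so B = (5, 18)

B = (5, 18)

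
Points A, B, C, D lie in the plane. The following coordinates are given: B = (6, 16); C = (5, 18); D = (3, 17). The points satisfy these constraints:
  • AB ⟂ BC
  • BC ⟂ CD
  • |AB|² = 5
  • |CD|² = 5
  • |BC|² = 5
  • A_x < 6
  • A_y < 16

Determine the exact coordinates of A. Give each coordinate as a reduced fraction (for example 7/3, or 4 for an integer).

1. A_x = 4  [[AB ⟂ BC ⇒ 1x-2y+26=0] ∩ [|A−(6, 16)|²=5]]
2. A_y = 15  [[AB ⟂ BC ⇒ 1x-2y+26=0] ∩ [|A−(6, 16)|²=5]]
   so A = (4, 15)

A = (4, 15)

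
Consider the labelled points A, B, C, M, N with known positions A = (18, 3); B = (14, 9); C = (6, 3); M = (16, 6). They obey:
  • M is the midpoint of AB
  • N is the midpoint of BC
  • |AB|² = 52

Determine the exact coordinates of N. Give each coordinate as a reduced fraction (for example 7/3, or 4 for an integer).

N = (10, 6)

1. N_x = 10  [2·N = B+C = (14, 9)+(6, 3)]
2. N_y = 6  [2·N = B+C = (14, 9)+(6, 3)]
   so N = (10, 6)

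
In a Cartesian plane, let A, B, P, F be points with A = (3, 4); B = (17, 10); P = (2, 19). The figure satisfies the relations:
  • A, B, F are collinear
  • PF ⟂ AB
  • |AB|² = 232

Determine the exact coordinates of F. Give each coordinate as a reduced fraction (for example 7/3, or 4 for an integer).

1. F_x = 220/29  [[A, B, F are collinear ⇒ -6x+14y-38=0] ∩ [PF ⟂ AB ⇒ 14x+6y-142=0]]
2. F_y = 173/29  [[A, B, F are collinear ⇒ -6x+14y-38=0] ∩ [PF ⟂ AB ⇒ 14x+6y-142=0]]
   so F = (220/29, 173/29)

F = (220/29, 173/29)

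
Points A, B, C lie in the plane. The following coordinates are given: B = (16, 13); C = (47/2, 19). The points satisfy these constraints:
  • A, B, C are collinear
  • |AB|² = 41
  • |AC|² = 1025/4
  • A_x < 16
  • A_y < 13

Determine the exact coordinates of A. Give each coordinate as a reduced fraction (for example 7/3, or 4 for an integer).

1. A_x = 11  [[A, B, C are collinear ⇒ -6x+15/2y-3/2=0] ∩ [|A−(16, 13)|²=41]]
2. A_y = 9  [[A, B, C are collinear ⇒ -6x+15/2y-3/2=0] ∩ [|A−(16, 13)|²=41]]
   so A = (11, 9)

A = (11, 9)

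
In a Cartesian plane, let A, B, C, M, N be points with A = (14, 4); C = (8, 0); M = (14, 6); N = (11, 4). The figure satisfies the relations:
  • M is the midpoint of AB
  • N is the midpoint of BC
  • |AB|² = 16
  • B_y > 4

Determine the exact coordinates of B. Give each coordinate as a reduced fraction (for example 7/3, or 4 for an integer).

1. B_x = 14  [B = 2·M−A = 2·(14, 6)−(14, 4)]
2. B_y = 8  [B = 2·M−A = 2·(14, 6)−(14, 4)]
   so B = (14, 8)

B = (14, 8)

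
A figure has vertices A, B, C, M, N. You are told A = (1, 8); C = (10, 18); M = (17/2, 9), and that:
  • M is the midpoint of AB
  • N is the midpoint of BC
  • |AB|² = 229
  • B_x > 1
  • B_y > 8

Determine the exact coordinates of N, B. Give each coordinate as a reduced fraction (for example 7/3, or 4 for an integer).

1. B_x = 16  [B = 2·M−A = 2·(17/2, 9)−(1, 8)]
2. B_y = 10  [B = 2·M−A = 2·(17/2, 9)−(1, 8)]
   so B = (16, 10)
3. N_x = 13  [2·N = B+C = (16, 10)+(10, 18)]
4. N_y = 14  [2·N = B+C = (16, 10)+(10, 18)]
   so N = (13, 14)

N = (13, 14)
B = (16, 10)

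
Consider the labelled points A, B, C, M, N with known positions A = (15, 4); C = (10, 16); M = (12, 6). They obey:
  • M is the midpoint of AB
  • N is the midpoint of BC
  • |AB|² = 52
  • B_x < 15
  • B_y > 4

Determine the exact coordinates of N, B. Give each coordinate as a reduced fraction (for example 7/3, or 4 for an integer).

1. B_x = 9  [B = 2·M−A = 2·(12, 6)−(15, 4)]
2. B_y = 8  [B = 2·M−A = 2·(12, 6)−(15, 4)]
   so B = (9, 8)
3. N_x = 19/2  [2·N = B+C = (9, 8)+(10, 16)]
4. N_y = 12  [2·N = B+C = (9, 8)+(10, 16)]
   so N = (19/2, 12)

N = (19/2, 12)
B = (9, 8)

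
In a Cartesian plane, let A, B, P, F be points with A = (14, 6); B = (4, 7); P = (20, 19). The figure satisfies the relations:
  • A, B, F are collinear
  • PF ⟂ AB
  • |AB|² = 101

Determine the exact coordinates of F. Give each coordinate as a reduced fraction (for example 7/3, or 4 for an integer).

1. F_x = 1884/101  [[A, B, F are collinear ⇒ -1x-10y+74=0] ∩ [PF ⟂ AB ⇒ -10x+1y+181=0]]
2. F_y = 559/101  [[A, B, F are collinear ⇒ -1x-10y+74=0] ∩ [PF ⟂ AB ⇒ -10x+1y+181=0]]
   so F = (1884/101, 559/101)

F = (1884/101, 559/101)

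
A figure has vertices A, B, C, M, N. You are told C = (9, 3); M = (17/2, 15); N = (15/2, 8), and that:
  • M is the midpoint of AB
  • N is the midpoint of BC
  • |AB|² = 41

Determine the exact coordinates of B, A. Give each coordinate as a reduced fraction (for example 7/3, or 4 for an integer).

B = (6, 13)
A = (11, 17)

1. B_x = 6  [B = 2·N−C = 2·(15/2, 8)−(9, 3)]
2. B_y = 13  [B = 2·N−C = 2·(15/2, 8)−(9, 3)]
   so B = (6, 13)
3. A_x = 11  [A = 2·M−B = 2·(17/2, 15)−(6, 13)]
4. A_y = 17  [A = 2·M−B = 2·(17/2, 15)−(6, 13)]
   so A = (11, 17)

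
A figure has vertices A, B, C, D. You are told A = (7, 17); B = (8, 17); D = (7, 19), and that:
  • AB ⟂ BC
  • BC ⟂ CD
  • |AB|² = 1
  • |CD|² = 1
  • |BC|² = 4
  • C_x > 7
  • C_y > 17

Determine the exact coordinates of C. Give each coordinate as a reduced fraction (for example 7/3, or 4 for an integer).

1. C_x = 8  [[AB ⟂ BC ⇒ 1x-8=0] ∩ [|C−(7, 19)|²=1]]
2. C_y = 19  [[AB ⟂ BC ⇒ 1x-8=0] ∩ [|C−(7, 19)|²=1]]
   so C = (8, 19)

C = (8, 19)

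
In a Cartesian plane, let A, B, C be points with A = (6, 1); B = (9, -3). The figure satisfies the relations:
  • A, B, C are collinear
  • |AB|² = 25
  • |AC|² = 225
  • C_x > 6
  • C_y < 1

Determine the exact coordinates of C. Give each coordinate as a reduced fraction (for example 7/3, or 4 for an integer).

C = (15, -11)

1. C_x = 15  [[A, B, C are collinear ⇒ 4x+3y-27=0] ∩ [|C−(6, 1)|²=225]]
2. C_y = -11  [[A, B, C are collinear ⇒ 4x+3y-27=0] ∩ [|C−(6, 1)|²=225]]
   so C = (15, -11)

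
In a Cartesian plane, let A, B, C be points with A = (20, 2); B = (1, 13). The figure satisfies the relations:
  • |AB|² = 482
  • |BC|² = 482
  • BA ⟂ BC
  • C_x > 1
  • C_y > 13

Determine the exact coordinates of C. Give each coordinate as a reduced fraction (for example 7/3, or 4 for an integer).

1. C_x = 12  [[BA ⟂ BC ⇒ 19x-11y+124=0] ∩ [|C−(1, 13)|²=482]]
2. C_y = 32  [[BA ⟂ BC ⇒ 19x-11y+124=0] ∩ [|C−(1, 13)|²=482]]
   so C = (12, 32)

C = (12, 32)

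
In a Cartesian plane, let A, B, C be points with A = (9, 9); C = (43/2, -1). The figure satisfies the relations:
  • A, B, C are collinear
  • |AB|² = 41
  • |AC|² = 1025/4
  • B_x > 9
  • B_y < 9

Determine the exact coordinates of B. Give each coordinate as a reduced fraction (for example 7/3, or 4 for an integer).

1. B_x = 14  [[A, B, C are collinear ⇒ -10x-25/2y+405/2=0] ∩ [|B−(9, 9)|²=41]]
2. B_y = 5  [[A, B, C are collinear ⇒ -10x-25/2y+405/2=0] ∩ [|B−(9, 9)|²=41]]
   so B = (14, 5)

B = (14, 5)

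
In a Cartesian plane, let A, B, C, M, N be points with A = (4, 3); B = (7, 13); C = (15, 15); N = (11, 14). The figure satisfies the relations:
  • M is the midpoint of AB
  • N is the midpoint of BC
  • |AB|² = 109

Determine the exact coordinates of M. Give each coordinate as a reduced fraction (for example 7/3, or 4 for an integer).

1. M_x = 11/2  [2·M = A+B = (4, 3)+(7, 13)]
2. M_y = 8  [2·M = A+B = (4, 3)+(7, 13)]
   so M = (11/2, 8)

M = (11/2, 8)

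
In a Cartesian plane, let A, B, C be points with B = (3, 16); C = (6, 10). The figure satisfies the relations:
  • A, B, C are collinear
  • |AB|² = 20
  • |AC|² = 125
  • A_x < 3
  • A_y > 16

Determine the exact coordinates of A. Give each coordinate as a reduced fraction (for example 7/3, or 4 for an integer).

1. A_x = 1  [[A, B, C are collinear ⇒ 6x+3y-66=0] ∩ [|A−(3, 16)|²=20]]
2. A_y = 20  [[A, B, C are collinear ⇒ 6x+3y-66=0] ∩ [|A−(3, 16)|²=20]]
   so A = (1, 20)

A = (1, 20)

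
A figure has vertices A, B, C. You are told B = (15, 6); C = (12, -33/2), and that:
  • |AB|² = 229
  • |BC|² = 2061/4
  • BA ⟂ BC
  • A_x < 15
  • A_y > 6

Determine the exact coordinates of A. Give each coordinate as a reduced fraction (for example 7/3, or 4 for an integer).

1. A_x = 0  [[BA ⟂ BC ⇒ -3x-45/2y+180=0] ∩ [|A−(15, 6)|²=229]]
2. A_y = 8  [[BA ⟂ BC ⇒ -3x-45/2y+180=0] ∩ [|A−(15, 6)|²=229]]
   so A = (0, 8)

A = (0, 8)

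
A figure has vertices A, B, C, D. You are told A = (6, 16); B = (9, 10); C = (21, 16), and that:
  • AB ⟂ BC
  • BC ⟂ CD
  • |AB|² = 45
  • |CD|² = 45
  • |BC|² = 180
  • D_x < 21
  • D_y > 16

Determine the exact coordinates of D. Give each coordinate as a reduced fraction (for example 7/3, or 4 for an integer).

1. D_x = 18  [[BC ⟂ CD ⇒ 12x+6y-348=0] ∩ [|D−(21, 16)|²=45]]
2. D_y = 22  [[BC ⟂ CD ⇒ 12x+6y-348=0] ∩ [|D−(21, 16)|²=45]]
   so D = (18, 22)

D = (18, 22)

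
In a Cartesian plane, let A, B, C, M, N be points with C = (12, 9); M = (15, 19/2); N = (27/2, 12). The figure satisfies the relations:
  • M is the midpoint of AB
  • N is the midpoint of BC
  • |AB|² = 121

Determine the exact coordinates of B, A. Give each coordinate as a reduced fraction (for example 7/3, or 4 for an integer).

B = (15, 15)
A = (15, 4)

1. B_x = 15  [B = 2·N−C = 2·(27/2, 12)−(12, 9)]
2. B_y = 15  [B = 2·N−C = 2·(27/2, 12)−(12, 9)]
   so B = (15, 15)
3. A_x = 15  [A = 2·M−B = 2·(15, 19/2)−(15, 15)]
4. A_y = 4  [A = 2·M−B = 2·(15, 19/2)−(15, 15)]
   so A = (15, 4)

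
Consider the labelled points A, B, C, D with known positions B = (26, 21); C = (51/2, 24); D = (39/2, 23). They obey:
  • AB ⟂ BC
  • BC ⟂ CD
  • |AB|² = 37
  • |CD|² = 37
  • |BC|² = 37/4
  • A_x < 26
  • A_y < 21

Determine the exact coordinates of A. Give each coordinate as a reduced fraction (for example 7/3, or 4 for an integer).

A = (20, 20)

1. A_x = 20  [[AB ⟂ BC ⇒ 1/2x-3y+50=0] ∩ [|A−(26, 21)|²=37]]
2. A_y = 20  [[AB ⟂ BC ⇒ 1/2x-3y+50=0] ∩ [|A−(26, 21)|²=37]]
   so A = (20, 20)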